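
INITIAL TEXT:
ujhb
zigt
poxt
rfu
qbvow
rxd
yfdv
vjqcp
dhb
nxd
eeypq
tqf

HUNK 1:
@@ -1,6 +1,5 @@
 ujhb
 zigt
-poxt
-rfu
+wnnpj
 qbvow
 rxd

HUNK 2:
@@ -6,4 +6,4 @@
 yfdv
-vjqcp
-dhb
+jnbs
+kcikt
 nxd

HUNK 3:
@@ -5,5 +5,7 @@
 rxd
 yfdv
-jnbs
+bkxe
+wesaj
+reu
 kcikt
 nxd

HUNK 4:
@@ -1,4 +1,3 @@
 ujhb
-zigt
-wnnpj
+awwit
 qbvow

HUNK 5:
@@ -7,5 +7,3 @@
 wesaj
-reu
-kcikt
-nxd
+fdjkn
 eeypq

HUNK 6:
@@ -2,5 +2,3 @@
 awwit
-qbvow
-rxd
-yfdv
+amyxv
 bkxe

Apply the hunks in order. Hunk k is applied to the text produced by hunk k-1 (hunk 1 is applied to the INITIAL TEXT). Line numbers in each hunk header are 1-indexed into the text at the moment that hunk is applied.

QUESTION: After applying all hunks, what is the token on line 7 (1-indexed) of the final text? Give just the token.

Answer: eeypq

Derivation:
Hunk 1: at line 1 remove [poxt,rfu] add [wnnpj] -> 11 lines: ujhb zigt wnnpj qbvow rxd yfdv vjqcp dhb nxd eeypq tqf
Hunk 2: at line 6 remove [vjqcp,dhb] add [jnbs,kcikt] -> 11 lines: ujhb zigt wnnpj qbvow rxd yfdv jnbs kcikt nxd eeypq tqf
Hunk 3: at line 5 remove [jnbs] add [bkxe,wesaj,reu] -> 13 lines: ujhb zigt wnnpj qbvow rxd yfdv bkxe wesaj reu kcikt nxd eeypq tqf
Hunk 4: at line 1 remove [zigt,wnnpj] add [awwit] -> 12 lines: ujhb awwit qbvow rxd yfdv bkxe wesaj reu kcikt nxd eeypq tqf
Hunk 5: at line 7 remove [reu,kcikt,nxd] add [fdjkn] -> 10 lines: ujhb awwit qbvow rxd yfdv bkxe wesaj fdjkn eeypq tqf
Hunk 6: at line 2 remove [qbvow,rxd,yfdv] add [amyxv] -> 8 lines: ujhb awwit amyxv bkxe wesaj fdjkn eeypq tqf
Final line 7: eeypq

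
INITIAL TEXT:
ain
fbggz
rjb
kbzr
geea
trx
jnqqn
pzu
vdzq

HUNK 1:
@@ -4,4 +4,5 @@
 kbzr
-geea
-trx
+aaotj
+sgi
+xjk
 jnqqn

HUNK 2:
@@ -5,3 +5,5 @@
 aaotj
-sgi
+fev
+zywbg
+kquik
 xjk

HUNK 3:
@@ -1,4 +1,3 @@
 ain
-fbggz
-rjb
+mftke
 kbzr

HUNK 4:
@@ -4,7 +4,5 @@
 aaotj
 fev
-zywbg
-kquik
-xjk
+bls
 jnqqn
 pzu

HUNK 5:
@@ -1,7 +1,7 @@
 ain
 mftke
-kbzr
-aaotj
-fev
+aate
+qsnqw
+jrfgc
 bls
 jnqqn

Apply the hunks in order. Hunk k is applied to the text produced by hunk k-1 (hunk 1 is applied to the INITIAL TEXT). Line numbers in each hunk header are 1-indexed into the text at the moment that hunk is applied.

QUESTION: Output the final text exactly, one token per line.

Hunk 1: at line 4 remove [geea,trx] add [aaotj,sgi,xjk] -> 10 lines: ain fbggz rjb kbzr aaotj sgi xjk jnqqn pzu vdzq
Hunk 2: at line 5 remove [sgi] add [fev,zywbg,kquik] -> 12 lines: ain fbggz rjb kbzr aaotj fev zywbg kquik xjk jnqqn pzu vdzq
Hunk 3: at line 1 remove [fbggz,rjb] add [mftke] -> 11 lines: ain mftke kbzr aaotj fev zywbg kquik xjk jnqqn pzu vdzq
Hunk 4: at line 4 remove [zywbg,kquik,xjk] add [bls] -> 9 lines: ain mftke kbzr aaotj fev bls jnqqn pzu vdzq
Hunk 5: at line 1 remove [kbzr,aaotj,fev] add [aate,qsnqw,jrfgc] -> 9 lines: ain mftke aate qsnqw jrfgc bls jnqqn pzu vdzq

Answer: ain
mftke
aate
qsnqw
jrfgc
bls
jnqqn
pzu
vdzq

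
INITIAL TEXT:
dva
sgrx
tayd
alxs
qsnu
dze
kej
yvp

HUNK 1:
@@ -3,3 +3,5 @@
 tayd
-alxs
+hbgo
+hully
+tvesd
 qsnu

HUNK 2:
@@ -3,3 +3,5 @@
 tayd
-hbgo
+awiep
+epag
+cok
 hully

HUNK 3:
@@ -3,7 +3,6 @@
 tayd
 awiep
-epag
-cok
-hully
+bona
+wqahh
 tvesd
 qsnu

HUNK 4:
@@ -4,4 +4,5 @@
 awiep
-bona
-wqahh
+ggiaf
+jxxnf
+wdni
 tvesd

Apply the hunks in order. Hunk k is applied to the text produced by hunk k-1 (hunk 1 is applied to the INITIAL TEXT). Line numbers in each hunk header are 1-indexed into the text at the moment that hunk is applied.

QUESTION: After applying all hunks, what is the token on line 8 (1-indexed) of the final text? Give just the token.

Answer: tvesd

Derivation:
Hunk 1: at line 3 remove [alxs] add [hbgo,hully,tvesd] -> 10 lines: dva sgrx tayd hbgo hully tvesd qsnu dze kej yvp
Hunk 2: at line 3 remove [hbgo] add [awiep,epag,cok] -> 12 lines: dva sgrx tayd awiep epag cok hully tvesd qsnu dze kej yvp
Hunk 3: at line 3 remove [epag,cok,hully] add [bona,wqahh] -> 11 lines: dva sgrx tayd awiep bona wqahh tvesd qsnu dze kej yvp
Hunk 4: at line 4 remove [bona,wqahh] add [ggiaf,jxxnf,wdni] -> 12 lines: dva sgrx tayd awiep ggiaf jxxnf wdni tvesd qsnu dze kej yvp
Final line 8: tvesd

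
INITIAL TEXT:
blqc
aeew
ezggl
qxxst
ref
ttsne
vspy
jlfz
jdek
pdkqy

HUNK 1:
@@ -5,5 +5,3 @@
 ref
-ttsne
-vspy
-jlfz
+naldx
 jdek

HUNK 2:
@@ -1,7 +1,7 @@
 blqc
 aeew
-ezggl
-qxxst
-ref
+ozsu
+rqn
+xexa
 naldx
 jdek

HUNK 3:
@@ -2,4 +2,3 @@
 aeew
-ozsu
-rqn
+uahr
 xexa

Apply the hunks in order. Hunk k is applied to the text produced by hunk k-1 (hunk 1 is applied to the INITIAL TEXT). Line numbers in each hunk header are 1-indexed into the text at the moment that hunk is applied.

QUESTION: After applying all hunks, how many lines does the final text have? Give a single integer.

Hunk 1: at line 5 remove [ttsne,vspy,jlfz] add [naldx] -> 8 lines: blqc aeew ezggl qxxst ref naldx jdek pdkqy
Hunk 2: at line 1 remove [ezggl,qxxst,ref] add [ozsu,rqn,xexa] -> 8 lines: blqc aeew ozsu rqn xexa naldx jdek pdkqy
Hunk 3: at line 2 remove [ozsu,rqn] add [uahr] -> 7 lines: blqc aeew uahr xexa naldx jdek pdkqy
Final line count: 7

Answer: 7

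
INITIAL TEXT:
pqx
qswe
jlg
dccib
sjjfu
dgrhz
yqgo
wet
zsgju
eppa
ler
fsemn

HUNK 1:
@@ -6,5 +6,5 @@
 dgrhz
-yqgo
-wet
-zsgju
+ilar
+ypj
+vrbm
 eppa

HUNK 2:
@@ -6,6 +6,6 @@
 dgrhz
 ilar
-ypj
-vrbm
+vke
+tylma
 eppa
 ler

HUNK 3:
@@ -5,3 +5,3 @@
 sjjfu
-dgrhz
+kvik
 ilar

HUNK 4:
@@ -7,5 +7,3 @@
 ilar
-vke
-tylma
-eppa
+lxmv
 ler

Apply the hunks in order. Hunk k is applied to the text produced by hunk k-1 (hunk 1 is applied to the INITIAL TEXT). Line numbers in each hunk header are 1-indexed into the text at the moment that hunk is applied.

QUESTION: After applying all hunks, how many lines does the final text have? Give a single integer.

Answer: 10

Derivation:
Hunk 1: at line 6 remove [yqgo,wet,zsgju] add [ilar,ypj,vrbm] -> 12 lines: pqx qswe jlg dccib sjjfu dgrhz ilar ypj vrbm eppa ler fsemn
Hunk 2: at line 6 remove [ypj,vrbm] add [vke,tylma] -> 12 lines: pqx qswe jlg dccib sjjfu dgrhz ilar vke tylma eppa ler fsemn
Hunk 3: at line 5 remove [dgrhz] add [kvik] -> 12 lines: pqx qswe jlg dccib sjjfu kvik ilar vke tylma eppa ler fsemn
Hunk 4: at line 7 remove [vke,tylma,eppa] add [lxmv] -> 10 lines: pqx qswe jlg dccib sjjfu kvik ilar lxmv ler fsemn
Final line count: 10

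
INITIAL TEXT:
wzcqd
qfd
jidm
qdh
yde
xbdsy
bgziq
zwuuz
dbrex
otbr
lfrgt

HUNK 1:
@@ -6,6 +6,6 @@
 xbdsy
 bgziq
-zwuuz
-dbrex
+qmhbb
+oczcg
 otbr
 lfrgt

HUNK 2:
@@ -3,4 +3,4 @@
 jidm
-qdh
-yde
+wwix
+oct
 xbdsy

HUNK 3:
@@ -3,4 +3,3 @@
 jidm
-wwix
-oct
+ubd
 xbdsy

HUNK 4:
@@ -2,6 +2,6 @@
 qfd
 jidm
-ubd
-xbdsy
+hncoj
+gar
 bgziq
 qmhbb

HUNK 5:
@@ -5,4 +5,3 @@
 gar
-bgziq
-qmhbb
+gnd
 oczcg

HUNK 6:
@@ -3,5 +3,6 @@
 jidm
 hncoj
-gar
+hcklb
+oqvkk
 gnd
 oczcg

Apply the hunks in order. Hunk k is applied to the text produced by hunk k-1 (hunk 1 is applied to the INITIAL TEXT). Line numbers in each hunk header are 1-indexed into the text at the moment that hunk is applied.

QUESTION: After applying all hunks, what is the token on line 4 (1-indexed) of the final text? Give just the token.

Answer: hncoj

Derivation:
Hunk 1: at line 6 remove [zwuuz,dbrex] add [qmhbb,oczcg] -> 11 lines: wzcqd qfd jidm qdh yde xbdsy bgziq qmhbb oczcg otbr lfrgt
Hunk 2: at line 3 remove [qdh,yde] add [wwix,oct] -> 11 lines: wzcqd qfd jidm wwix oct xbdsy bgziq qmhbb oczcg otbr lfrgt
Hunk 3: at line 3 remove [wwix,oct] add [ubd] -> 10 lines: wzcqd qfd jidm ubd xbdsy bgziq qmhbb oczcg otbr lfrgt
Hunk 4: at line 2 remove [ubd,xbdsy] add [hncoj,gar] -> 10 lines: wzcqd qfd jidm hncoj gar bgziq qmhbb oczcg otbr lfrgt
Hunk 5: at line 5 remove [bgziq,qmhbb] add [gnd] -> 9 lines: wzcqd qfd jidm hncoj gar gnd oczcg otbr lfrgt
Hunk 6: at line 3 remove [gar] add [hcklb,oqvkk] -> 10 lines: wzcqd qfd jidm hncoj hcklb oqvkk gnd oczcg otbr lfrgt
Final line 4: hncoj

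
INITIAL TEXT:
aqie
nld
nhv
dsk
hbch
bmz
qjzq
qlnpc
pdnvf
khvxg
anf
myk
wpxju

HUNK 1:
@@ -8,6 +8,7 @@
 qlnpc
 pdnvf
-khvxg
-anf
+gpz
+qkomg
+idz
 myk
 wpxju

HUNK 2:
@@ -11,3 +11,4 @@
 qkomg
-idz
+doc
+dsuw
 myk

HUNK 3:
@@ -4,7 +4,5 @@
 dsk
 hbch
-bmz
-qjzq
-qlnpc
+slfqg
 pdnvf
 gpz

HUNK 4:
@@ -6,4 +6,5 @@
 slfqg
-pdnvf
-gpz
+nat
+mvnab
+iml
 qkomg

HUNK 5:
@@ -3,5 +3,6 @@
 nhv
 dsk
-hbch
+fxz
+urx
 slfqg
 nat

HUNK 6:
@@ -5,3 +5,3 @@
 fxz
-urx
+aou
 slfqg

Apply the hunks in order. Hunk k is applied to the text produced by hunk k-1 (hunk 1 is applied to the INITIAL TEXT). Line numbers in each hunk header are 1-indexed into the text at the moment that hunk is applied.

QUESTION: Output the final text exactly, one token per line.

Hunk 1: at line 8 remove [khvxg,anf] add [gpz,qkomg,idz] -> 14 lines: aqie nld nhv dsk hbch bmz qjzq qlnpc pdnvf gpz qkomg idz myk wpxju
Hunk 2: at line 11 remove [idz] add [doc,dsuw] -> 15 lines: aqie nld nhv dsk hbch bmz qjzq qlnpc pdnvf gpz qkomg doc dsuw myk wpxju
Hunk 3: at line 4 remove [bmz,qjzq,qlnpc] add [slfqg] -> 13 lines: aqie nld nhv dsk hbch slfqg pdnvf gpz qkomg doc dsuw myk wpxju
Hunk 4: at line 6 remove [pdnvf,gpz] add [nat,mvnab,iml] -> 14 lines: aqie nld nhv dsk hbch slfqg nat mvnab iml qkomg doc dsuw myk wpxju
Hunk 5: at line 3 remove [hbch] add [fxz,urx] -> 15 lines: aqie nld nhv dsk fxz urx slfqg nat mvnab iml qkomg doc dsuw myk wpxju
Hunk 6: at line 5 remove [urx] add [aou] -> 15 lines: aqie nld nhv dsk fxz aou slfqg nat mvnab iml qkomg doc dsuw myk wpxju

Answer: aqie
nld
nhv
dsk
fxz
aou
slfqg
nat
mvnab
iml
qkomg
doc
dsuw
myk
wpxju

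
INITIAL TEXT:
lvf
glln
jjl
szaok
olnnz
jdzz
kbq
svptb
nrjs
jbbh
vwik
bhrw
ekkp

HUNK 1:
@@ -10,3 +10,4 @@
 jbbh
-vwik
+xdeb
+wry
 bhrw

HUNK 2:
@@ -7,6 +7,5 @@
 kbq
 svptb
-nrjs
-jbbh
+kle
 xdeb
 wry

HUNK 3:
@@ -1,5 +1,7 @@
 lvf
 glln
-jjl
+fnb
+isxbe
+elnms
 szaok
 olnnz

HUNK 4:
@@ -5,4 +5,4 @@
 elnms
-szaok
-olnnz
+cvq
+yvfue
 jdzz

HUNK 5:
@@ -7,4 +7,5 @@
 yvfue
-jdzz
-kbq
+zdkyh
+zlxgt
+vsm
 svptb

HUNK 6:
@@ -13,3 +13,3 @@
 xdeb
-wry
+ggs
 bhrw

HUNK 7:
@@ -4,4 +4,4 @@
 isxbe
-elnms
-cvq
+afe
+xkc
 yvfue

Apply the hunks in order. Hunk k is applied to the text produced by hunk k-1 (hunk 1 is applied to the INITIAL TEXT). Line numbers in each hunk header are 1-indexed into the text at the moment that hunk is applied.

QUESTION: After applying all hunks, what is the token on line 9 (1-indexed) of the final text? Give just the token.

Hunk 1: at line 10 remove [vwik] add [xdeb,wry] -> 14 lines: lvf glln jjl szaok olnnz jdzz kbq svptb nrjs jbbh xdeb wry bhrw ekkp
Hunk 2: at line 7 remove [nrjs,jbbh] add [kle] -> 13 lines: lvf glln jjl szaok olnnz jdzz kbq svptb kle xdeb wry bhrw ekkp
Hunk 3: at line 1 remove [jjl] add [fnb,isxbe,elnms] -> 15 lines: lvf glln fnb isxbe elnms szaok olnnz jdzz kbq svptb kle xdeb wry bhrw ekkp
Hunk 4: at line 5 remove [szaok,olnnz] add [cvq,yvfue] -> 15 lines: lvf glln fnb isxbe elnms cvq yvfue jdzz kbq svptb kle xdeb wry bhrw ekkp
Hunk 5: at line 7 remove [jdzz,kbq] add [zdkyh,zlxgt,vsm] -> 16 lines: lvf glln fnb isxbe elnms cvq yvfue zdkyh zlxgt vsm svptb kle xdeb wry bhrw ekkp
Hunk 6: at line 13 remove [wry] add [ggs] -> 16 lines: lvf glln fnb isxbe elnms cvq yvfue zdkyh zlxgt vsm svptb kle xdeb ggs bhrw ekkp
Hunk 7: at line 4 remove [elnms,cvq] add [afe,xkc] -> 16 lines: lvf glln fnb isxbe afe xkc yvfue zdkyh zlxgt vsm svptb kle xdeb ggs bhrw ekkp
Final line 9: zlxgt

Answer: zlxgt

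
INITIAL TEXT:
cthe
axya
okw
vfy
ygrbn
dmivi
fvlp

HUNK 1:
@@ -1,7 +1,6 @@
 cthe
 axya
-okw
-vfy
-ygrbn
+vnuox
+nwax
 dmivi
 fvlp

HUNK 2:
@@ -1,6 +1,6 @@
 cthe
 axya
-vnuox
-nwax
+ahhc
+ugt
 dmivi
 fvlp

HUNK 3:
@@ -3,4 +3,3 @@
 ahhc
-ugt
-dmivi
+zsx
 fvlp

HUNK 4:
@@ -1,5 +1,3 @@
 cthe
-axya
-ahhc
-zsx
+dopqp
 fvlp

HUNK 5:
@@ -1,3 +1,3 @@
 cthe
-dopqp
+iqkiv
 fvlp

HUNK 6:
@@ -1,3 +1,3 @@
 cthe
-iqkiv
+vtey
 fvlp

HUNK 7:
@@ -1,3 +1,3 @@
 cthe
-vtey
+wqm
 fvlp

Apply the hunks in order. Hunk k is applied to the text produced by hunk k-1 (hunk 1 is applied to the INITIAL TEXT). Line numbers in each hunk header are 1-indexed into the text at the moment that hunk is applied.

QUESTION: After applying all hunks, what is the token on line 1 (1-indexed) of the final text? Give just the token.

Hunk 1: at line 1 remove [okw,vfy,ygrbn] add [vnuox,nwax] -> 6 lines: cthe axya vnuox nwax dmivi fvlp
Hunk 2: at line 1 remove [vnuox,nwax] add [ahhc,ugt] -> 6 lines: cthe axya ahhc ugt dmivi fvlp
Hunk 3: at line 3 remove [ugt,dmivi] add [zsx] -> 5 lines: cthe axya ahhc zsx fvlp
Hunk 4: at line 1 remove [axya,ahhc,zsx] add [dopqp] -> 3 lines: cthe dopqp fvlp
Hunk 5: at line 1 remove [dopqp] add [iqkiv] -> 3 lines: cthe iqkiv fvlp
Hunk 6: at line 1 remove [iqkiv] add [vtey] -> 3 lines: cthe vtey fvlp
Hunk 7: at line 1 remove [vtey] add [wqm] -> 3 lines: cthe wqm fvlp
Final line 1: cthe

Answer: cthe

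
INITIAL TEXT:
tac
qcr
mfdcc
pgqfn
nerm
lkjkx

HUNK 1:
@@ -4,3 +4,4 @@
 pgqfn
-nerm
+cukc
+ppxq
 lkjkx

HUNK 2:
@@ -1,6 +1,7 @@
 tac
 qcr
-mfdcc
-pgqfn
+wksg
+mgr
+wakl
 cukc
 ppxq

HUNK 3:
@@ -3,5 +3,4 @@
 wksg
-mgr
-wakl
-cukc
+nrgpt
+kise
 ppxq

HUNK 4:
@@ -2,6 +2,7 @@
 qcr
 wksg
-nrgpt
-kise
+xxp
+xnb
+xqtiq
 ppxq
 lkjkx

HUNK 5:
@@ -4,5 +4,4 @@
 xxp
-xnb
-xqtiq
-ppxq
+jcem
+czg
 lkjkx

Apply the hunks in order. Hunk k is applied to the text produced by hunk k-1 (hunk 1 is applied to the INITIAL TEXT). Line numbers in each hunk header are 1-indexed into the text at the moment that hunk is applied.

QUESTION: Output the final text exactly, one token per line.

Hunk 1: at line 4 remove [nerm] add [cukc,ppxq] -> 7 lines: tac qcr mfdcc pgqfn cukc ppxq lkjkx
Hunk 2: at line 1 remove [mfdcc,pgqfn] add [wksg,mgr,wakl] -> 8 lines: tac qcr wksg mgr wakl cukc ppxq lkjkx
Hunk 3: at line 3 remove [mgr,wakl,cukc] add [nrgpt,kise] -> 7 lines: tac qcr wksg nrgpt kise ppxq lkjkx
Hunk 4: at line 2 remove [nrgpt,kise] add [xxp,xnb,xqtiq] -> 8 lines: tac qcr wksg xxp xnb xqtiq ppxq lkjkx
Hunk 5: at line 4 remove [xnb,xqtiq,ppxq] add [jcem,czg] -> 7 lines: tac qcr wksg xxp jcem czg lkjkx

Answer: tac
qcr
wksg
xxp
jcem
czg
lkjkx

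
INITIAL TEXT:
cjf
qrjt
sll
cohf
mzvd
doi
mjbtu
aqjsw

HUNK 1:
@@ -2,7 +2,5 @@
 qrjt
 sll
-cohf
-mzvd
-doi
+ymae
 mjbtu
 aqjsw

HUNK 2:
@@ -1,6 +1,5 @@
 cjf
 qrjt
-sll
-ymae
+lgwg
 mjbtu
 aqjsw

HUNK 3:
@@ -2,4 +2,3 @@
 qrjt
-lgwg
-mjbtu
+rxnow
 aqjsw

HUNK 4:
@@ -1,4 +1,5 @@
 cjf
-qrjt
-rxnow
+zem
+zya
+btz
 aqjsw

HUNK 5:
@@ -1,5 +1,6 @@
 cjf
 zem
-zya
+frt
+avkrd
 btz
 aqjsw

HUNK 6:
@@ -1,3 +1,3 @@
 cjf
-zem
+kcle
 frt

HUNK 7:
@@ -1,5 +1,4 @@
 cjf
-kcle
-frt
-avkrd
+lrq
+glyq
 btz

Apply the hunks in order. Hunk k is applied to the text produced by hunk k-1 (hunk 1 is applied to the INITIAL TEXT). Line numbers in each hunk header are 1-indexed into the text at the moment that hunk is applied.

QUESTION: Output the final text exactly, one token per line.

Hunk 1: at line 2 remove [cohf,mzvd,doi] add [ymae] -> 6 lines: cjf qrjt sll ymae mjbtu aqjsw
Hunk 2: at line 1 remove [sll,ymae] add [lgwg] -> 5 lines: cjf qrjt lgwg mjbtu aqjsw
Hunk 3: at line 2 remove [lgwg,mjbtu] add [rxnow] -> 4 lines: cjf qrjt rxnow aqjsw
Hunk 4: at line 1 remove [qrjt,rxnow] add [zem,zya,btz] -> 5 lines: cjf zem zya btz aqjsw
Hunk 5: at line 1 remove [zya] add [frt,avkrd] -> 6 lines: cjf zem frt avkrd btz aqjsw
Hunk 6: at line 1 remove [zem] add [kcle] -> 6 lines: cjf kcle frt avkrd btz aqjsw
Hunk 7: at line 1 remove [kcle,frt,avkrd] add [lrq,glyq] -> 5 lines: cjf lrq glyq btz aqjsw

Answer: cjf
lrq
glyq
btz
aqjsw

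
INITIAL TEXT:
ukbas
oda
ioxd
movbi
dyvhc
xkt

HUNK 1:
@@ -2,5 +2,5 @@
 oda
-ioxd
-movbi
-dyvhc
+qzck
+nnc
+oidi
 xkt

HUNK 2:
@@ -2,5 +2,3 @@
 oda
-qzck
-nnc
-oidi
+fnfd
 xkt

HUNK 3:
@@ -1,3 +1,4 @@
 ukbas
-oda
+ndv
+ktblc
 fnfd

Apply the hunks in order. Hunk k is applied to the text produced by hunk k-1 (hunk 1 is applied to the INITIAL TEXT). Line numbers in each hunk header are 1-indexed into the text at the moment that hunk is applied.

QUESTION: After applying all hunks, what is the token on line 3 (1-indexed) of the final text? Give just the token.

Hunk 1: at line 2 remove [ioxd,movbi,dyvhc] add [qzck,nnc,oidi] -> 6 lines: ukbas oda qzck nnc oidi xkt
Hunk 2: at line 2 remove [qzck,nnc,oidi] add [fnfd] -> 4 lines: ukbas oda fnfd xkt
Hunk 3: at line 1 remove [oda] add [ndv,ktblc] -> 5 lines: ukbas ndv ktblc fnfd xkt
Final line 3: ktblc

Answer: ktblc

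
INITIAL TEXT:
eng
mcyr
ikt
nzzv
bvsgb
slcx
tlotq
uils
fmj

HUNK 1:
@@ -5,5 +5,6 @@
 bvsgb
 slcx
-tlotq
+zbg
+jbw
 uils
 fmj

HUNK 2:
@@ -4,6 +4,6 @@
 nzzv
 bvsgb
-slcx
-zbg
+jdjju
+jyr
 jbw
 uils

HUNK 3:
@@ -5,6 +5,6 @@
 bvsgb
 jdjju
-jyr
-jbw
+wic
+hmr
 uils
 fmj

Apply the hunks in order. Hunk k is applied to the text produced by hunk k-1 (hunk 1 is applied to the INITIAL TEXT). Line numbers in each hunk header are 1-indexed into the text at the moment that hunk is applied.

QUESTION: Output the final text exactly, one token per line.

Hunk 1: at line 5 remove [tlotq] add [zbg,jbw] -> 10 lines: eng mcyr ikt nzzv bvsgb slcx zbg jbw uils fmj
Hunk 2: at line 4 remove [slcx,zbg] add [jdjju,jyr] -> 10 lines: eng mcyr ikt nzzv bvsgb jdjju jyr jbw uils fmj
Hunk 3: at line 5 remove [jyr,jbw] add [wic,hmr] -> 10 lines: eng mcyr ikt nzzv bvsgb jdjju wic hmr uils fmj

Answer: eng
mcyr
ikt
nzzv
bvsgb
jdjju
wic
hmr
uils
fmj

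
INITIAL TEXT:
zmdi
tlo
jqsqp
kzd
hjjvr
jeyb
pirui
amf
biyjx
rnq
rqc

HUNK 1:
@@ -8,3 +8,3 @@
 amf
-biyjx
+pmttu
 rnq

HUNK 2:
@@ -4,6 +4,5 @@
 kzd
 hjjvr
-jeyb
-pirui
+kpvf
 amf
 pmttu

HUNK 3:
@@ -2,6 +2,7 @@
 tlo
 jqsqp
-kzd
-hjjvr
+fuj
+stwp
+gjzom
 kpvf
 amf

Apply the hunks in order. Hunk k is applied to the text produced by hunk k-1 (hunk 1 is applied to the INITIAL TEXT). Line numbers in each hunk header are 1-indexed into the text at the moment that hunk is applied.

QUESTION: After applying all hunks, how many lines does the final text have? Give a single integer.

Answer: 11

Derivation:
Hunk 1: at line 8 remove [biyjx] add [pmttu] -> 11 lines: zmdi tlo jqsqp kzd hjjvr jeyb pirui amf pmttu rnq rqc
Hunk 2: at line 4 remove [jeyb,pirui] add [kpvf] -> 10 lines: zmdi tlo jqsqp kzd hjjvr kpvf amf pmttu rnq rqc
Hunk 3: at line 2 remove [kzd,hjjvr] add [fuj,stwp,gjzom] -> 11 lines: zmdi tlo jqsqp fuj stwp gjzom kpvf amf pmttu rnq rqc
Final line count: 11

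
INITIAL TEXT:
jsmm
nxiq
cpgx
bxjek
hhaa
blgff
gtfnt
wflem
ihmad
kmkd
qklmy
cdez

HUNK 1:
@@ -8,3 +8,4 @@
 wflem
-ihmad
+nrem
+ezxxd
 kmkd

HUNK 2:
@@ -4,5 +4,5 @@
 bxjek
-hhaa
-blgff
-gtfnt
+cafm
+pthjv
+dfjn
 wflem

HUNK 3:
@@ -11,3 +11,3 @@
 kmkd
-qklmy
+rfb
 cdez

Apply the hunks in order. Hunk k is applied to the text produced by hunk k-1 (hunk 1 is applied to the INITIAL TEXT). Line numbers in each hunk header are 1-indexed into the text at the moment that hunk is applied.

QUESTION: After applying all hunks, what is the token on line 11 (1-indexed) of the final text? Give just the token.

Answer: kmkd

Derivation:
Hunk 1: at line 8 remove [ihmad] add [nrem,ezxxd] -> 13 lines: jsmm nxiq cpgx bxjek hhaa blgff gtfnt wflem nrem ezxxd kmkd qklmy cdez
Hunk 2: at line 4 remove [hhaa,blgff,gtfnt] add [cafm,pthjv,dfjn] -> 13 lines: jsmm nxiq cpgx bxjek cafm pthjv dfjn wflem nrem ezxxd kmkd qklmy cdez
Hunk 3: at line 11 remove [qklmy] add [rfb] -> 13 lines: jsmm nxiq cpgx bxjek cafm pthjv dfjn wflem nrem ezxxd kmkd rfb cdez
Final line 11: kmkd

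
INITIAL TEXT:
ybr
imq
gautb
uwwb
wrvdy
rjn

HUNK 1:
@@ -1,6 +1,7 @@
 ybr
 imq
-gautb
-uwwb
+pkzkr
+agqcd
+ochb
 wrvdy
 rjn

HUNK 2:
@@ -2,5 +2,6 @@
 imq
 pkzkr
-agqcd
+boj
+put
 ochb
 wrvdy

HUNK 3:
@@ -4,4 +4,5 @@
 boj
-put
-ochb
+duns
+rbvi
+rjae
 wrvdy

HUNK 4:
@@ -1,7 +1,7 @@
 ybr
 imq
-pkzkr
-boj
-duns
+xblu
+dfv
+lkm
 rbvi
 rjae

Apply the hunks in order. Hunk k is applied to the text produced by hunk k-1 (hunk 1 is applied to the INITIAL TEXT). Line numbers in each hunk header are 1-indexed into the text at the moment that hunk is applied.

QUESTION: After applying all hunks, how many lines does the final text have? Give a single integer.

Hunk 1: at line 1 remove [gautb,uwwb] add [pkzkr,agqcd,ochb] -> 7 lines: ybr imq pkzkr agqcd ochb wrvdy rjn
Hunk 2: at line 2 remove [agqcd] add [boj,put] -> 8 lines: ybr imq pkzkr boj put ochb wrvdy rjn
Hunk 3: at line 4 remove [put,ochb] add [duns,rbvi,rjae] -> 9 lines: ybr imq pkzkr boj duns rbvi rjae wrvdy rjn
Hunk 4: at line 1 remove [pkzkr,boj,duns] add [xblu,dfv,lkm] -> 9 lines: ybr imq xblu dfv lkm rbvi rjae wrvdy rjn
Final line count: 9

Answer: 9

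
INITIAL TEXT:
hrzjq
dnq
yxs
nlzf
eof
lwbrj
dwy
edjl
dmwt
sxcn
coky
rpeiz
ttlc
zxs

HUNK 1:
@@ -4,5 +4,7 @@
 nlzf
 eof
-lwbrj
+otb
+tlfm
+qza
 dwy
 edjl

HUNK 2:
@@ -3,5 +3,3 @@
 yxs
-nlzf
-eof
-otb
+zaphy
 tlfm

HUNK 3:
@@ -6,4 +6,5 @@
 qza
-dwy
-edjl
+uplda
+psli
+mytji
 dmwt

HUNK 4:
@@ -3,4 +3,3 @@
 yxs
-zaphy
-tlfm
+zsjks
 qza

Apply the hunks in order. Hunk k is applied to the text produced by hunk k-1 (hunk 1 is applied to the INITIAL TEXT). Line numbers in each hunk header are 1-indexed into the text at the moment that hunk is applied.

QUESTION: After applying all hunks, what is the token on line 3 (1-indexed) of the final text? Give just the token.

Answer: yxs

Derivation:
Hunk 1: at line 4 remove [lwbrj] add [otb,tlfm,qza] -> 16 lines: hrzjq dnq yxs nlzf eof otb tlfm qza dwy edjl dmwt sxcn coky rpeiz ttlc zxs
Hunk 2: at line 3 remove [nlzf,eof,otb] add [zaphy] -> 14 lines: hrzjq dnq yxs zaphy tlfm qza dwy edjl dmwt sxcn coky rpeiz ttlc zxs
Hunk 3: at line 6 remove [dwy,edjl] add [uplda,psli,mytji] -> 15 lines: hrzjq dnq yxs zaphy tlfm qza uplda psli mytji dmwt sxcn coky rpeiz ttlc zxs
Hunk 4: at line 3 remove [zaphy,tlfm] add [zsjks] -> 14 lines: hrzjq dnq yxs zsjks qza uplda psli mytji dmwt sxcn coky rpeiz ttlc zxs
Final line 3: yxs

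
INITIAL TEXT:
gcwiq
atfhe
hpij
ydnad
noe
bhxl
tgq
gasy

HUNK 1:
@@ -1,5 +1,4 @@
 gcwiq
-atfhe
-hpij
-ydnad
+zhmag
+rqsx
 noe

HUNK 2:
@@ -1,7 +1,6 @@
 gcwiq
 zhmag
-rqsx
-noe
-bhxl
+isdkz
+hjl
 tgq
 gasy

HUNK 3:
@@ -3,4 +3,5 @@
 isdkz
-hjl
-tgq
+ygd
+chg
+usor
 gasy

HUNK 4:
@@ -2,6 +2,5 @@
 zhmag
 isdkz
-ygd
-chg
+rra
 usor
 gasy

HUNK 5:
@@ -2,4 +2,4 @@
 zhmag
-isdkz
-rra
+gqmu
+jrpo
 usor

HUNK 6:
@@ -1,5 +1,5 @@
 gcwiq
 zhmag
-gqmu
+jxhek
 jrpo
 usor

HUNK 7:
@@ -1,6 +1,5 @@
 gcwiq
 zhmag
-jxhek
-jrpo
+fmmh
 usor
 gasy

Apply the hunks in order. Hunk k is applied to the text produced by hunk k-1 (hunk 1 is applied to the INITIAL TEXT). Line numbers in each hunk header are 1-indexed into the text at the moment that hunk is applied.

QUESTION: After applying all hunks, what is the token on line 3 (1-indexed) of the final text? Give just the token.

Answer: fmmh

Derivation:
Hunk 1: at line 1 remove [atfhe,hpij,ydnad] add [zhmag,rqsx] -> 7 lines: gcwiq zhmag rqsx noe bhxl tgq gasy
Hunk 2: at line 1 remove [rqsx,noe,bhxl] add [isdkz,hjl] -> 6 lines: gcwiq zhmag isdkz hjl tgq gasy
Hunk 3: at line 3 remove [hjl,tgq] add [ygd,chg,usor] -> 7 lines: gcwiq zhmag isdkz ygd chg usor gasy
Hunk 4: at line 2 remove [ygd,chg] add [rra] -> 6 lines: gcwiq zhmag isdkz rra usor gasy
Hunk 5: at line 2 remove [isdkz,rra] add [gqmu,jrpo] -> 6 lines: gcwiq zhmag gqmu jrpo usor gasy
Hunk 6: at line 1 remove [gqmu] add [jxhek] -> 6 lines: gcwiq zhmag jxhek jrpo usor gasy
Hunk 7: at line 1 remove [jxhek,jrpo] add [fmmh] -> 5 lines: gcwiq zhmag fmmh usor gasy
Final line 3: fmmh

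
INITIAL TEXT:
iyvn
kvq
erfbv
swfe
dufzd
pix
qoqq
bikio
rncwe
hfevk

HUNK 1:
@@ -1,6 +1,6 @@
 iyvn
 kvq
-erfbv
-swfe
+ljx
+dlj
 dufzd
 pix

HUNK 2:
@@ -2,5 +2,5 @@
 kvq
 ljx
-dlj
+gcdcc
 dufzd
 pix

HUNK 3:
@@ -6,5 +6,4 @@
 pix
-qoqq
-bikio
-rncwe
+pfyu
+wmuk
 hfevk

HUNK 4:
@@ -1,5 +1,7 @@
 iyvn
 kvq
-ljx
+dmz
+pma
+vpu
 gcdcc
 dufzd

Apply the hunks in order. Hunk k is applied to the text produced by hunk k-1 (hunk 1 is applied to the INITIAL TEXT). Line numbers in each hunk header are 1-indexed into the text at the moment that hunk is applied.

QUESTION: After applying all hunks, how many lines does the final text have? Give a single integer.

Hunk 1: at line 1 remove [erfbv,swfe] add [ljx,dlj] -> 10 lines: iyvn kvq ljx dlj dufzd pix qoqq bikio rncwe hfevk
Hunk 2: at line 2 remove [dlj] add [gcdcc] -> 10 lines: iyvn kvq ljx gcdcc dufzd pix qoqq bikio rncwe hfevk
Hunk 3: at line 6 remove [qoqq,bikio,rncwe] add [pfyu,wmuk] -> 9 lines: iyvn kvq ljx gcdcc dufzd pix pfyu wmuk hfevk
Hunk 4: at line 1 remove [ljx] add [dmz,pma,vpu] -> 11 lines: iyvn kvq dmz pma vpu gcdcc dufzd pix pfyu wmuk hfevk
Final line count: 11

Answer: 11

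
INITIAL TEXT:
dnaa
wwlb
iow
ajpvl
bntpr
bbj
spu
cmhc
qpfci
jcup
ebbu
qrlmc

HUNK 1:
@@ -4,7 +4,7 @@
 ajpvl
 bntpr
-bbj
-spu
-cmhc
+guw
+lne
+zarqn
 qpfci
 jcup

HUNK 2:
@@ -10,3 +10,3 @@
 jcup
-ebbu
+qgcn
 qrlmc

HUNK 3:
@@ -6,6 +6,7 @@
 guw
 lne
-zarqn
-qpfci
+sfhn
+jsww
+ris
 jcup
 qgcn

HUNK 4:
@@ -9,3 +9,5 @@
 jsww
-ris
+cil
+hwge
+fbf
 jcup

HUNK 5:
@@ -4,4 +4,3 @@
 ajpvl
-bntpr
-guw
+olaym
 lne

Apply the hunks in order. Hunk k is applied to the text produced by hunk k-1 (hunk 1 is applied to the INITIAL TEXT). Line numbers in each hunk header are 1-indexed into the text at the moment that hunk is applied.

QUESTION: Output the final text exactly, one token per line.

Hunk 1: at line 4 remove [bbj,spu,cmhc] add [guw,lne,zarqn] -> 12 lines: dnaa wwlb iow ajpvl bntpr guw lne zarqn qpfci jcup ebbu qrlmc
Hunk 2: at line 10 remove [ebbu] add [qgcn] -> 12 lines: dnaa wwlb iow ajpvl bntpr guw lne zarqn qpfci jcup qgcn qrlmc
Hunk 3: at line 6 remove [zarqn,qpfci] add [sfhn,jsww,ris] -> 13 lines: dnaa wwlb iow ajpvl bntpr guw lne sfhn jsww ris jcup qgcn qrlmc
Hunk 4: at line 9 remove [ris] add [cil,hwge,fbf] -> 15 lines: dnaa wwlb iow ajpvl bntpr guw lne sfhn jsww cil hwge fbf jcup qgcn qrlmc
Hunk 5: at line 4 remove [bntpr,guw] add [olaym] -> 14 lines: dnaa wwlb iow ajpvl olaym lne sfhn jsww cil hwge fbf jcup qgcn qrlmc

Answer: dnaa
wwlb
iow
ajpvl
olaym
lne
sfhn
jsww
cil
hwge
fbf
jcup
qgcn
qrlmc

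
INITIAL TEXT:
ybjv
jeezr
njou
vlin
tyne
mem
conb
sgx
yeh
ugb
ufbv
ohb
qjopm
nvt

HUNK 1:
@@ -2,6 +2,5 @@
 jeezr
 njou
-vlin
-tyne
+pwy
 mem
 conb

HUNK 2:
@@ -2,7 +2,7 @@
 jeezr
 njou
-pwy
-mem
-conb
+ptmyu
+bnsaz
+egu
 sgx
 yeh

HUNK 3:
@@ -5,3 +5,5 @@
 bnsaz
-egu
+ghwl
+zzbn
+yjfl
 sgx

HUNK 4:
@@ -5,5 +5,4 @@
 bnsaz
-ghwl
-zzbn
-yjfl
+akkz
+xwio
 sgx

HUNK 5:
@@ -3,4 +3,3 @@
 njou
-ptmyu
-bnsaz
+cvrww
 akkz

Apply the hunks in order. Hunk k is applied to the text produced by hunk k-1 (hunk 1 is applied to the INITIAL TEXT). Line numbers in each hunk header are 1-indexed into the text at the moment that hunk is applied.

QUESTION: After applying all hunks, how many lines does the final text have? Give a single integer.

Answer: 13

Derivation:
Hunk 1: at line 2 remove [vlin,tyne] add [pwy] -> 13 lines: ybjv jeezr njou pwy mem conb sgx yeh ugb ufbv ohb qjopm nvt
Hunk 2: at line 2 remove [pwy,mem,conb] add [ptmyu,bnsaz,egu] -> 13 lines: ybjv jeezr njou ptmyu bnsaz egu sgx yeh ugb ufbv ohb qjopm nvt
Hunk 3: at line 5 remove [egu] add [ghwl,zzbn,yjfl] -> 15 lines: ybjv jeezr njou ptmyu bnsaz ghwl zzbn yjfl sgx yeh ugb ufbv ohb qjopm nvt
Hunk 4: at line 5 remove [ghwl,zzbn,yjfl] add [akkz,xwio] -> 14 lines: ybjv jeezr njou ptmyu bnsaz akkz xwio sgx yeh ugb ufbv ohb qjopm nvt
Hunk 5: at line 3 remove [ptmyu,bnsaz] add [cvrww] -> 13 lines: ybjv jeezr njou cvrww akkz xwio sgx yeh ugb ufbv ohb qjopm nvt
Final line count: 13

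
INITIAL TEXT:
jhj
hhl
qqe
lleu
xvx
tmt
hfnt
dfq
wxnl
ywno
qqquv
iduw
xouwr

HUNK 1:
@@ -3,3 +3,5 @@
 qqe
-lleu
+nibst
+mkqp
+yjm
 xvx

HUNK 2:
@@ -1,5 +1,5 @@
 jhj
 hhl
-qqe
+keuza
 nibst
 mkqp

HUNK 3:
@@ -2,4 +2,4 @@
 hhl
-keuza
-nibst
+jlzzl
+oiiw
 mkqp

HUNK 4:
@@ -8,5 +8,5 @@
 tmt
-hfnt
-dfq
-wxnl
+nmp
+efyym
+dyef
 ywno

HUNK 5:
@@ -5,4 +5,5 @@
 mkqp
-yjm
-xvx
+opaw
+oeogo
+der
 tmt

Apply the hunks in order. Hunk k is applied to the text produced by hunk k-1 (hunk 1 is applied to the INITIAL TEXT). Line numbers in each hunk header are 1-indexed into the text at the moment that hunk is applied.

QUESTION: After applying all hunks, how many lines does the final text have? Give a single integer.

Hunk 1: at line 3 remove [lleu] add [nibst,mkqp,yjm] -> 15 lines: jhj hhl qqe nibst mkqp yjm xvx tmt hfnt dfq wxnl ywno qqquv iduw xouwr
Hunk 2: at line 1 remove [qqe] add [keuza] -> 15 lines: jhj hhl keuza nibst mkqp yjm xvx tmt hfnt dfq wxnl ywno qqquv iduw xouwr
Hunk 3: at line 2 remove [keuza,nibst] add [jlzzl,oiiw] -> 15 lines: jhj hhl jlzzl oiiw mkqp yjm xvx tmt hfnt dfq wxnl ywno qqquv iduw xouwr
Hunk 4: at line 8 remove [hfnt,dfq,wxnl] add [nmp,efyym,dyef] -> 15 lines: jhj hhl jlzzl oiiw mkqp yjm xvx tmt nmp efyym dyef ywno qqquv iduw xouwr
Hunk 5: at line 5 remove [yjm,xvx] add [opaw,oeogo,der] -> 16 lines: jhj hhl jlzzl oiiw mkqp opaw oeogo der tmt nmp efyym dyef ywno qqquv iduw xouwr
Final line count: 16

Answer: 16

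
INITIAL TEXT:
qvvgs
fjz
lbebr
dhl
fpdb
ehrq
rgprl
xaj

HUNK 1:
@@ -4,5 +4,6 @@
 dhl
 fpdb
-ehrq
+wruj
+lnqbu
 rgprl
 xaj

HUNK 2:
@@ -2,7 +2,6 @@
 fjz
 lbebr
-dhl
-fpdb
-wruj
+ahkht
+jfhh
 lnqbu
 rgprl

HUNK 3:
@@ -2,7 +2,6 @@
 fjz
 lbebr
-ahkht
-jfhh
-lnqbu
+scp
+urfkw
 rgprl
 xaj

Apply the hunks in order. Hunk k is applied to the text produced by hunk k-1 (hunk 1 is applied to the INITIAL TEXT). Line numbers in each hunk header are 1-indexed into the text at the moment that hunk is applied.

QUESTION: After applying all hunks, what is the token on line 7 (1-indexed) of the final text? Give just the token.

Hunk 1: at line 4 remove [ehrq] add [wruj,lnqbu] -> 9 lines: qvvgs fjz lbebr dhl fpdb wruj lnqbu rgprl xaj
Hunk 2: at line 2 remove [dhl,fpdb,wruj] add [ahkht,jfhh] -> 8 lines: qvvgs fjz lbebr ahkht jfhh lnqbu rgprl xaj
Hunk 3: at line 2 remove [ahkht,jfhh,lnqbu] add [scp,urfkw] -> 7 lines: qvvgs fjz lbebr scp urfkw rgprl xaj
Final line 7: xaj

Answer: xaj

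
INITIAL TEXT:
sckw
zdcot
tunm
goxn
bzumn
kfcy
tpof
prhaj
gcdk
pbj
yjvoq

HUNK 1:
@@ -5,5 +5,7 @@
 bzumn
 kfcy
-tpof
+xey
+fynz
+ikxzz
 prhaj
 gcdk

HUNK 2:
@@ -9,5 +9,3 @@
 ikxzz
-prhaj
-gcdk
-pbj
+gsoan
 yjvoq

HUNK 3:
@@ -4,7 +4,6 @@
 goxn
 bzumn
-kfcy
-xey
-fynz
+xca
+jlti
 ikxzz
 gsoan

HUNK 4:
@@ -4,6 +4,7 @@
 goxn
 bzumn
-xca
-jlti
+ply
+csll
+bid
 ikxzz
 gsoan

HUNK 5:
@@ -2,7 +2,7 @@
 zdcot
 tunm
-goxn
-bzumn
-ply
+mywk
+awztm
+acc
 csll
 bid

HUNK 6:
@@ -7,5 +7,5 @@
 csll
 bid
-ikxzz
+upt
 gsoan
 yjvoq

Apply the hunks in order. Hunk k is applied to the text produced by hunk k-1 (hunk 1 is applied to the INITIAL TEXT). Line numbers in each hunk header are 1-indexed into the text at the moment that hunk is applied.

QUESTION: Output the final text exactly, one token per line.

Hunk 1: at line 5 remove [tpof] add [xey,fynz,ikxzz] -> 13 lines: sckw zdcot tunm goxn bzumn kfcy xey fynz ikxzz prhaj gcdk pbj yjvoq
Hunk 2: at line 9 remove [prhaj,gcdk,pbj] add [gsoan] -> 11 lines: sckw zdcot tunm goxn bzumn kfcy xey fynz ikxzz gsoan yjvoq
Hunk 3: at line 4 remove [kfcy,xey,fynz] add [xca,jlti] -> 10 lines: sckw zdcot tunm goxn bzumn xca jlti ikxzz gsoan yjvoq
Hunk 4: at line 4 remove [xca,jlti] add [ply,csll,bid] -> 11 lines: sckw zdcot tunm goxn bzumn ply csll bid ikxzz gsoan yjvoq
Hunk 5: at line 2 remove [goxn,bzumn,ply] add [mywk,awztm,acc] -> 11 lines: sckw zdcot tunm mywk awztm acc csll bid ikxzz gsoan yjvoq
Hunk 6: at line 7 remove [ikxzz] add [upt] -> 11 lines: sckw zdcot tunm mywk awztm acc csll bid upt gsoan yjvoq

Answer: sckw
zdcot
tunm
mywk
awztm
acc
csll
bid
upt
gsoan
yjvoq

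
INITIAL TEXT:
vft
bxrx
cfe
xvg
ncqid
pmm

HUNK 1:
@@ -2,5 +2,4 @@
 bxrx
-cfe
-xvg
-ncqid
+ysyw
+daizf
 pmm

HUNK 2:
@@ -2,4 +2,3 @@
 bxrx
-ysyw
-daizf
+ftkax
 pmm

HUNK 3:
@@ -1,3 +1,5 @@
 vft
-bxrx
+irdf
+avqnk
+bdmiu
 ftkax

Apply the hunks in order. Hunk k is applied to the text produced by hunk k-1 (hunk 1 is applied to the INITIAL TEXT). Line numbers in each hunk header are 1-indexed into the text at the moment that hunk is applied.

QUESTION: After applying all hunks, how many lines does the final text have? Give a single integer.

Answer: 6

Derivation:
Hunk 1: at line 2 remove [cfe,xvg,ncqid] add [ysyw,daizf] -> 5 lines: vft bxrx ysyw daizf pmm
Hunk 2: at line 2 remove [ysyw,daizf] add [ftkax] -> 4 lines: vft bxrx ftkax pmm
Hunk 3: at line 1 remove [bxrx] add [irdf,avqnk,bdmiu] -> 6 lines: vft irdf avqnk bdmiu ftkax pmm
Final line count: 6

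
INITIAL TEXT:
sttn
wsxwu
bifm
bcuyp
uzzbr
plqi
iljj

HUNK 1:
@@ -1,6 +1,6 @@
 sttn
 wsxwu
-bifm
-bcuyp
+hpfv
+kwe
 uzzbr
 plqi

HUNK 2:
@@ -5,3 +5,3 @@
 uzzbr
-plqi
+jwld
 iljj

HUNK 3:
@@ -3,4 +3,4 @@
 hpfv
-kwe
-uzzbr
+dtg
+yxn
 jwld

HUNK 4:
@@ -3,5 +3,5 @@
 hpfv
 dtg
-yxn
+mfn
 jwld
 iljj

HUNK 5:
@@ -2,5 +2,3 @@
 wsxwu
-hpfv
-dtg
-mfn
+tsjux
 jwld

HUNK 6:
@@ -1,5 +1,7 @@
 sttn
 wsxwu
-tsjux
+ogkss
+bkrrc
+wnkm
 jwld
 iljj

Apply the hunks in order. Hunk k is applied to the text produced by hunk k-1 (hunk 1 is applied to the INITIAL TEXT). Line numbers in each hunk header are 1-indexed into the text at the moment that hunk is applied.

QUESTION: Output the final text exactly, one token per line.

Answer: sttn
wsxwu
ogkss
bkrrc
wnkm
jwld
iljj

Derivation:
Hunk 1: at line 1 remove [bifm,bcuyp] add [hpfv,kwe] -> 7 lines: sttn wsxwu hpfv kwe uzzbr plqi iljj
Hunk 2: at line 5 remove [plqi] add [jwld] -> 7 lines: sttn wsxwu hpfv kwe uzzbr jwld iljj
Hunk 3: at line 3 remove [kwe,uzzbr] add [dtg,yxn] -> 7 lines: sttn wsxwu hpfv dtg yxn jwld iljj
Hunk 4: at line 3 remove [yxn] add [mfn] -> 7 lines: sttn wsxwu hpfv dtg mfn jwld iljj
Hunk 5: at line 2 remove [hpfv,dtg,mfn] add [tsjux] -> 5 lines: sttn wsxwu tsjux jwld iljj
Hunk 6: at line 1 remove [tsjux] add [ogkss,bkrrc,wnkm] -> 7 lines: sttn wsxwu ogkss bkrrc wnkm jwld iljj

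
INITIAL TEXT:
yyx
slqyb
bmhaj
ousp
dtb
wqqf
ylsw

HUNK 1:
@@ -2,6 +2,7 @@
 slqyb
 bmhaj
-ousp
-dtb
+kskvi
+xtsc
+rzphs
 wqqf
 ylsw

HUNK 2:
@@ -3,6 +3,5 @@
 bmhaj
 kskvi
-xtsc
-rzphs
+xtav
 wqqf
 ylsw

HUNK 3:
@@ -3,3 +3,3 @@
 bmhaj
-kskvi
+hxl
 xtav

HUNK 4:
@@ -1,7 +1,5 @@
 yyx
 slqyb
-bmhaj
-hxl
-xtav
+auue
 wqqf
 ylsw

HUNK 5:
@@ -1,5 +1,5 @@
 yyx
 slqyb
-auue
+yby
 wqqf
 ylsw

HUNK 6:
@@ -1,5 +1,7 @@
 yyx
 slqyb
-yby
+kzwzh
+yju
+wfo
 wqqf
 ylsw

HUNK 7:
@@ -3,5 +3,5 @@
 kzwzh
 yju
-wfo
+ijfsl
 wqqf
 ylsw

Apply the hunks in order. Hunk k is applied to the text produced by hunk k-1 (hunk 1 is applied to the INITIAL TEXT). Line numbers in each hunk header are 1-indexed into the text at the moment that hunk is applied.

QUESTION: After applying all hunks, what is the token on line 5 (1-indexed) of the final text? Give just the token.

Hunk 1: at line 2 remove [ousp,dtb] add [kskvi,xtsc,rzphs] -> 8 lines: yyx slqyb bmhaj kskvi xtsc rzphs wqqf ylsw
Hunk 2: at line 3 remove [xtsc,rzphs] add [xtav] -> 7 lines: yyx slqyb bmhaj kskvi xtav wqqf ylsw
Hunk 3: at line 3 remove [kskvi] add [hxl] -> 7 lines: yyx slqyb bmhaj hxl xtav wqqf ylsw
Hunk 4: at line 1 remove [bmhaj,hxl,xtav] add [auue] -> 5 lines: yyx slqyb auue wqqf ylsw
Hunk 5: at line 1 remove [auue] add [yby] -> 5 lines: yyx slqyb yby wqqf ylsw
Hunk 6: at line 1 remove [yby] add [kzwzh,yju,wfo] -> 7 lines: yyx slqyb kzwzh yju wfo wqqf ylsw
Hunk 7: at line 3 remove [wfo] add [ijfsl] -> 7 lines: yyx slqyb kzwzh yju ijfsl wqqf ylsw
Final line 5: ijfsl

Answer: ijfsl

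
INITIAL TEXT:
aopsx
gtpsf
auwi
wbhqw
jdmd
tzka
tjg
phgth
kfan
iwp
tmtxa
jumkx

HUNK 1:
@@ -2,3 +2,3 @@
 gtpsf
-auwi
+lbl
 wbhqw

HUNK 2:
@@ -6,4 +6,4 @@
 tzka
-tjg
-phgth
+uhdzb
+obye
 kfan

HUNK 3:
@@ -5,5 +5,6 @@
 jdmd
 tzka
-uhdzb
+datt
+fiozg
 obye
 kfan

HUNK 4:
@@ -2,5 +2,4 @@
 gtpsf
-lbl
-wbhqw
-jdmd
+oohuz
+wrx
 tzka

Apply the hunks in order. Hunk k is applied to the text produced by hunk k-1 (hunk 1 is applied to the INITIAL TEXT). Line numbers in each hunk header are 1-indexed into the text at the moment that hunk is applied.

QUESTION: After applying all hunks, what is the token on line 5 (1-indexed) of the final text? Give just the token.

Answer: tzka

Derivation:
Hunk 1: at line 2 remove [auwi] add [lbl] -> 12 lines: aopsx gtpsf lbl wbhqw jdmd tzka tjg phgth kfan iwp tmtxa jumkx
Hunk 2: at line 6 remove [tjg,phgth] add [uhdzb,obye] -> 12 lines: aopsx gtpsf lbl wbhqw jdmd tzka uhdzb obye kfan iwp tmtxa jumkx
Hunk 3: at line 5 remove [uhdzb] add [datt,fiozg] -> 13 lines: aopsx gtpsf lbl wbhqw jdmd tzka datt fiozg obye kfan iwp tmtxa jumkx
Hunk 4: at line 2 remove [lbl,wbhqw,jdmd] add [oohuz,wrx] -> 12 lines: aopsx gtpsf oohuz wrx tzka datt fiozg obye kfan iwp tmtxa jumkx
Final line 5: tzka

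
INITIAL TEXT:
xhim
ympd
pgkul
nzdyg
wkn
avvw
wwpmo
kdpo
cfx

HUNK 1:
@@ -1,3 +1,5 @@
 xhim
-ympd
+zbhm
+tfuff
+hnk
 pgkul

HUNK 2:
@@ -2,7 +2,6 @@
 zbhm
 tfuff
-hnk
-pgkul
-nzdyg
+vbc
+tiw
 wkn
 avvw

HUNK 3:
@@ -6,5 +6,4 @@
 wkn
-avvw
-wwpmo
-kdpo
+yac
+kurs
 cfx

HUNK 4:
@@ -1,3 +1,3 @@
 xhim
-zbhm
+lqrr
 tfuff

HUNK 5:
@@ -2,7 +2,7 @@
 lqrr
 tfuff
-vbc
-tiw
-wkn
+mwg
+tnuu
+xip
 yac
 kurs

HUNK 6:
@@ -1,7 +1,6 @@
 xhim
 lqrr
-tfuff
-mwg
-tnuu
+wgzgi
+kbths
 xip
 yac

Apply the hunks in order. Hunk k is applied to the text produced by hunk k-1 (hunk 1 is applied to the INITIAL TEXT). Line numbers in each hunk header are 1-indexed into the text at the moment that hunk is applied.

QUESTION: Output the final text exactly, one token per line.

Answer: xhim
lqrr
wgzgi
kbths
xip
yac
kurs
cfx

Derivation:
Hunk 1: at line 1 remove [ympd] add [zbhm,tfuff,hnk] -> 11 lines: xhim zbhm tfuff hnk pgkul nzdyg wkn avvw wwpmo kdpo cfx
Hunk 2: at line 2 remove [hnk,pgkul,nzdyg] add [vbc,tiw] -> 10 lines: xhim zbhm tfuff vbc tiw wkn avvw wwpmo kdpo cfx
Hunk 3: at line 6 remove [avvw,wwpmo,kdpo] add [yac,kurs] -> 9 lines: xhim zbhm tfuff vbc tiw wkn yac kurs cfx
Hunk 4: at line 1 remove [zbhm] add [lqrr] -> 9 lines: xhim lqrr tfuff vbc tiw wkn yac kurs cfx
Hunk 5: at line 2 remove [vbc,tiw,wkn] add [mwg,tnuu,xip] -> 9 lines: xhim lqrr tfuff mwg tnuu xip yac kurs cfx
Hunk 6: at line 1 remove [tfuff,mwg,tnuu] add [wgzgi,kbths] -> 8 lines: xhim lqrr wgzgi kbths xip yac kurs cfx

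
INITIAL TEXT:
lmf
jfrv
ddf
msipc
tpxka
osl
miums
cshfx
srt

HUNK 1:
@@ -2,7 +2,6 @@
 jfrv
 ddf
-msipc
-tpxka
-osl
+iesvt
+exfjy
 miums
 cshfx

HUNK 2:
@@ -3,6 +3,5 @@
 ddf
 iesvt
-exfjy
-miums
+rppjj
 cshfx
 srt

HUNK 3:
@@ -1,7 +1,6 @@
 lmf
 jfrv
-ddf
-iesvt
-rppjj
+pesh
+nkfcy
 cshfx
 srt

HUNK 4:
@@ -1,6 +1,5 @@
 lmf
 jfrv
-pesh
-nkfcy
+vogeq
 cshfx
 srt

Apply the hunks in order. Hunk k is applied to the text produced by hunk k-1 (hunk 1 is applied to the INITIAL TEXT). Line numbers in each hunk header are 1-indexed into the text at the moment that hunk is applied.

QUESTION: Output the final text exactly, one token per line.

Hunk 1: at line 2 remove [msipc,tpxka,osl] add [iesvt,exfjy] -> 8 lines: lmf jfrv ddf iesvt exfjy miums cshfx srt
Hunk 2: at line 3 remove [exfjy,miums] add [rppjj] -> 7 lines: lmf jfrv ddf iesvt rppjj cshfx srt
Hunk 3: at line 1 remove [ddf,iesvt,rppjj] add [pesh,nkfcy] -> 6 lines: lmf jfrv pesh nkfcy cshfx srt
Hunk 4: at line 1 remove [pesh,nkfcy] add [vogeq] -> 5 lines: lmf jfrv vogeq cshfx srt

Answer: lmf
jfrv
vogeq
cshfx
srt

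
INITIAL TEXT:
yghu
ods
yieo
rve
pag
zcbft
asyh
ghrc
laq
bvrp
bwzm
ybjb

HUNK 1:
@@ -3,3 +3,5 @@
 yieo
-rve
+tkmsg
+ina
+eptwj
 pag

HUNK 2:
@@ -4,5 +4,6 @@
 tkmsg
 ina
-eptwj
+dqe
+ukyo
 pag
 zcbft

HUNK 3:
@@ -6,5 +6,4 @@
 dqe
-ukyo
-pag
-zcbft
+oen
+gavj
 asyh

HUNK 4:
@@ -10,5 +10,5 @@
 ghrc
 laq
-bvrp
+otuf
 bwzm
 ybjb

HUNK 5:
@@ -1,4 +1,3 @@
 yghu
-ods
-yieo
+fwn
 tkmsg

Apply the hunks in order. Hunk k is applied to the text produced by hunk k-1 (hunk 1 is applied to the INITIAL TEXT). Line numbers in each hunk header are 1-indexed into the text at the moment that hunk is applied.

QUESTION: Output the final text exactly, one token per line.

Hunk 1: at line 3 remove [rve] add [tkmsg,ina,eptwj] -> 14 lines: yghu ods yieo tkmsg ina eptwj pag zcbft asyh ghrc laq bvrp bwzm ybjb
Hunk 2: at line 4 remove [eptwj] add [dqe,ukyo] -> 15 lines: yghu ods yieo tkmsg ina dqe ukyo pag zcbft asyh ghrc laq bvrp bwzm ybjb
Hunk 3: at line 6 remove [ukyo,pag,zcbft] add [oen,gavj] -> 14 lines: yghu ods yieo tkmsg ina dqe oen gavj asyh ghrc laq bvrp bwzm ybjb
Hunk 4: at line 10 remove [bvrp] add [otuf] -> 14 lines: yghu ods yieo tkmsg ina dqe oen gavj asyh ghrc laq otuf bwzm ybjb
Hunk 5: at line 1 remove [ods,yieo] add [fwn] -> 13 lines: yghu fwn tkmsg ina dqe oen gavj asyh ghrc laq otuf bwzm ybjb

Answer: yghu
fwn
tkmsg
ina
dqe
oen
gavj
asyh
ghrc
laq
otuf
bwzm
ybjb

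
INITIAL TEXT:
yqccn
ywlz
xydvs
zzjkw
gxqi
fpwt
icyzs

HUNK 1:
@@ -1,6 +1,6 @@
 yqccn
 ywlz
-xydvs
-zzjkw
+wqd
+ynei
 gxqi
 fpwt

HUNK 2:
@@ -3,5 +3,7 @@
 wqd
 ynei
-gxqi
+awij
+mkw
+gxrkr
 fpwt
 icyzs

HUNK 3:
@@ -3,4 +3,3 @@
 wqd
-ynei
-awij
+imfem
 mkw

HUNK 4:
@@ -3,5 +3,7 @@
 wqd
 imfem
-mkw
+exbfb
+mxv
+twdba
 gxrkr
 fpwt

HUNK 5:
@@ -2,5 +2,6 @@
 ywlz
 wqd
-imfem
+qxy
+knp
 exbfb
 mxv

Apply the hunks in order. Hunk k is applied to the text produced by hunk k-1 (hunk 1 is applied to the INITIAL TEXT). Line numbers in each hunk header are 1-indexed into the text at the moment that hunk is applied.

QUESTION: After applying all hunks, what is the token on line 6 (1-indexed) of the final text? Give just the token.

Answer: exbfb

Derivation:
Hunk 1: at line 1 remove [xydvs,zzjkw] add [wqd,ynei] -> 7 lines: yqccn ywlz wqd ynei gxqi fpwt icyzs
Hunk 2: at line 3 remove [gxqi] add [awij,mkw,gxrkr] -> 9 lines: yqccn ywlz wqd ynei awij mkw gxrkr fpwt icyzs
Hunk 3: at line 3 remove [ynei,awij] add [imfem] -> 8 lines: yqccn ywlz wqd imfem mkw gxrkr fpwt icyzs
Hunk 4: at line 3 remove [mkw] add [exbfb,mxv,twdba] -> 10 lines: yqccn ywlz wqd imfem exbfb mxv twdba gxrkr fpwt icyzs
Hunk 5: at line 2 remove [imfem] add [qxy,knp] -> 11 lines: yqccn ywlz wqd qxy knp exbfb mxv twdba gxrkr fpwt icyzs
Final line 6: exbfb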